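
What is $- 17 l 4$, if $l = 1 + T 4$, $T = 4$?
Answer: $-1156$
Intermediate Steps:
$l = 17$ ($l = 1 + 4 \cdot 4 = 1 + 16 = 17$)
$- 17 l 4 = \left(-17\right) 17 \cdot 4 = \left(-289\right) 4 = -1156$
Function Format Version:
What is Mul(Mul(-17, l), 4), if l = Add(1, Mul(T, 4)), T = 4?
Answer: -1156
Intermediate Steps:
l = 17 (l = Add(1, Mul(4, 4)) = Add(1, 16) = 17)
Mul(Mul(-17, l), 4) = Mul(Mul(-17, 17), 4) = Mul(-289, 4) = -1156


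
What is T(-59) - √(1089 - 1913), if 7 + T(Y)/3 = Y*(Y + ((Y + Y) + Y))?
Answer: 41751 - 2*I*√206 ≈ 41751.0 - 28.705*I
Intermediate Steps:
T(Y) = -21 + 12*Y² (T(Y) = -21 + 3*(Y*(Y + ((Y + Y) + Y))) = -21 + 3*(Y*(Y + (2*Y + Y))) = -21 + 3*(Y*(Y + 3*Y)) = -21 + 3*(Y*(4*Y)) = -21 + 3*(4*Y²) = -21 + 12*Y²)
T(-59) - √(1089 - 1913) = (-21 + 12*(-59)²) - √(1089 - 1913) = (-21 + 12*3481) - √(-824) = (-21 + 41772) - 2*I*√206 = 41751 - 2*I*√206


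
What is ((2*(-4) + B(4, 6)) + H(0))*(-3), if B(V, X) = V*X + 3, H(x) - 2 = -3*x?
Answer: -63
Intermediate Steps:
H(x) = 2 - 3*x
B(V, X) = 3 + V*X
((2*(-4) + B(4, 6)) + H(0))*(-3) = ((2*(-4) + (3 + 4*6)) + (2 - 3*0))*(-3) = ((-8 + (3 + 24)) + (2 + 0))*(-3) = ((-8 + 27) + 2)*(-3) = (19 + 2)*(-3) = 21*(-3) = -63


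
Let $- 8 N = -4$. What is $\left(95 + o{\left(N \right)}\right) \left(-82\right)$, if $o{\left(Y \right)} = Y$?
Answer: $-7831$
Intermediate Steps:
$N = \frac{1}{2}$ ($N = \left(- \frac{1}{8}\right) \left(-4\right) = \frac{1}{2} \approx 0.5$)
$\left(95 + o{\left(N \right)}\right) \left(-82\right) = \left(95 + \frac{1}{2}\right) \left(-82\right) = \frac{191}{2} \left(-82\right) = -7831$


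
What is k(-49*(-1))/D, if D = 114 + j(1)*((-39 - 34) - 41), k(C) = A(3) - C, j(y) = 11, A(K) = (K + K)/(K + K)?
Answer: 4/95 ≈ 0.042105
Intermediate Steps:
A(K) = 1 (A(K) = (2*K)/((2*K)) = (2*K)*(1/(2*K)) = 1)
k(C) = 1 - C
D = -1140 (D = 114 + 11*((-39 - 34) - 41) = 114 + 11*(-73 - 41) = 114 + 11*(-114) = 114 - 1254 = -1140)
k(-49*(-1))/D = (1 - (-49)*(-1))/(-1140) = (1 - 1*49)*(-1/1140) = (1 - 49)*(-1/1140) = -48*(-1/1140) = 4/95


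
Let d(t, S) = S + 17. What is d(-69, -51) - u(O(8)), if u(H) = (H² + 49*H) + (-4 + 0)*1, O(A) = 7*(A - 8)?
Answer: -30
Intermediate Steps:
d(t, S) = 17 + S
O(A) = -56 + 7*A (O(A) = 7*(-8 + A) = -56 + 7*A)
u(H) = -4 + H² + 49*H (u(H) = (H² + 49*H) - 4*1 = (H² + 49*H) - 4 = -4 + H² + 49*H)
d(-69, -51) - u(O(8)) = (17 - 51) - (-4 + (-56 + 7*8)² + 49*(-56 + 7*8)) = -34 - (-4 + (-56 + 56)² + 49*(-56 + 56)) = -34 - (-4 + 0² + 49*0) = -34 - (-4 + 0 + 0) = -34 - 1*(-4) = -34 + 4 = -30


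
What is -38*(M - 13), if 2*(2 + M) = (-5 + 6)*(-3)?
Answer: 627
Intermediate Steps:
M = -7/2 (M = -2 + ((-5 + 6)*(-3))/2 = -2 + (1*(-3))/2 = -2 + (½)*(-3) = -2 - 3/2 = -7/2 ≈ -3.5000)
-38*(M - 13) = -38*(-7/2 - 13) = -38*(-33/2) = 627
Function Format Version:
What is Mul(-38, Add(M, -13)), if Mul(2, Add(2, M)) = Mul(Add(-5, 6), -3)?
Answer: 627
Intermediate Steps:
M = Rational(-7, 2) (M = Add(-2, Mul(Rational(1, 2), Mul(Add(-5, 6), -3))) = Add(-2, Mul(Rational(1, 2), Mul(1, -3))) = Add(-2, Mul(Rational(1, 2), -3)) = Add(-2, Rational(-3, 2)) = Rational(-7, 2) ≈ -3.5000)
Mul(-38, Add(M, -13)) = Mul(-38, Add(Rational(-7, 2), -13)) = Mul(-38, Rational(-33, 2)) = 627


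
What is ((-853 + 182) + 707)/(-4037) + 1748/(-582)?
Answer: -3538814/1174767 ≈ -3.0124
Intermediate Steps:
((-853 + 182) + 707)/(-4037) + 1748/(-582) = (-671 + 707)*(-1/4037) + 1748*(-1/582) = 36*(-1/4037) - 874/291 = -36/4037 - 874/291 = -3538814/1174767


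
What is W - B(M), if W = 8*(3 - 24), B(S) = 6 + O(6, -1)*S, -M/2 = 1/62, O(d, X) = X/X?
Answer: -5393/31 ≈ -173.97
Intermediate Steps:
O(d, X) = 1
M = -1/31 (M = -2/62 = -2*1/62 = -1/31 ≈ -0.032258)
B(S) = 6 + S (B(S) = 6 + 1*S = 6 + S)
W = -168 (W = 8*(-21) = -168)
W - B(M) = -168 - (6 - 1/31) = -168 - 1*185/31 = -168 - 185/31 = -5393/31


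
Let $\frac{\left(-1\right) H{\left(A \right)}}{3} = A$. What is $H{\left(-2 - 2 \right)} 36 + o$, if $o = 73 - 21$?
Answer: $484$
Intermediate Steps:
$H{\left(A \right)} = - 3 A$
$o = 52$
$H{\left(-2 - 2 \right)} 36 + o = - 3 \left(-2 - 2\right) 36 + 52 = \left(-3\right) \left(-4\right) 36 + 52 = 12 \cdot 36 + 52 = 432 + 52 = 484$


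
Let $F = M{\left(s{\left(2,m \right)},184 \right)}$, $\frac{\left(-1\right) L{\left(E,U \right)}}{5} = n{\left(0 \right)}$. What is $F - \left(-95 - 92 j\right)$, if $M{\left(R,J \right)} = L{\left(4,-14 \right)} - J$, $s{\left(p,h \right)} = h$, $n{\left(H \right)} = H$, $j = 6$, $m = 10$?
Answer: $463$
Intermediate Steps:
$L{\left(E,U \right)} = 0$ ($L{\left(E,U \right)} = \left(-5\right) 0 = 0$)
$M{\left(R,J \right)} = - J$ ($M{\left(R,J \right)} = 0 - J = - J$)
$F = -184$ ($F = \left(-1\right) 184 = -184$)
$F - \left(-95 - 92 j\right) = -184 - \left(-95 - 552\right) = -184 - -647 = -184 + 647 = 463$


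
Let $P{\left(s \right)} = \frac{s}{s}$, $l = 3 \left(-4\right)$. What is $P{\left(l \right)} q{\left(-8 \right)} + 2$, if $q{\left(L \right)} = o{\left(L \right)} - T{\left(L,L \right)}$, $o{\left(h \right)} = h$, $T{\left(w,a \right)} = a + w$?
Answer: $10$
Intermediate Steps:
$l = -12$
$P{\left(s \right)} = 1$
$q{\left(L \right)} = - L$ ($q{\left(L \right)} = L - \left(L + L\right) = L - 2 L = - L$)
$P{\left(l \right)} q{\left(-8 \right)} + 2 = 1 \left(\left(-1\right) \left(-8\right)\right) + 2 = 1 \cdot 8 + 2 = 8 + 2 = 10$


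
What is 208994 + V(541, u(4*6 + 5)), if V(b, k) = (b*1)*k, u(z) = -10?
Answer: 203584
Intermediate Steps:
V(b, k) = b*k
208994 + V(541, u(4*6 + 5)) = 208994 + 541*(-10) = 208994 - 5410 = 203584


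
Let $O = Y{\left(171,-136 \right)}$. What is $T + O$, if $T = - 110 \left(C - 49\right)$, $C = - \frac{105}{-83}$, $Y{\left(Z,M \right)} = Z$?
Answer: $\frac{450013}{83} \approx 5421.8$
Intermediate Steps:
$C = \frac{105}{83}$ ($C = \left(-105\right) \left(- \frac{1}{83}\right) = \frac{105}{83} \approx 1.2651$)
$O = 171$
$T = \frac{435820}{83}$ ($T = - 110 \left(\frac{105}{83} - 49\right) = \left(-110\right) \left(- \frac{3962}{83}\right) = \frac{435820}{83} \approx 5250.8$)
$T + O = \frac{435820}{83} + 171 = \frac{450013}{83}$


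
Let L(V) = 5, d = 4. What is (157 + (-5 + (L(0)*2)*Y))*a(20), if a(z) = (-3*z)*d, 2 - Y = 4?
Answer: -31680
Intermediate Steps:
Y = -2 (Y = 2 - 1*4 = 2 - 4 = -2)
a(z) = -12*z (a(z) = -3*z*4 = -12*z)
(157 + (-5 + (L(0)*2)*Y))*a(20) = (157 + (-5 + (5*2)*(-2)))*(-12*20) = (157 + (-5 + 10*(-2)))*(-240) = (157 + (-5 - 20))*(-240) = (157 - 25)*(-240) = 132*(-240) = -31680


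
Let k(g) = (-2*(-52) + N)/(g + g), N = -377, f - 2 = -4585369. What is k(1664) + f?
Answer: -1173853973/256 ≈ -4.5854e+6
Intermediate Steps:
f = -4585367 (f = 2 - 4585369 = -4585367)
k(g) = -273/(2*g) (k(g) = (-2*(-52) - 377)/(g + g) = (104 - 377)/((2*g)) = -273/(2*g))
k(1664) + f = -273/2/1664 - 4585367 = -273/2*1/1664 - 4585367 = -21/256 - 4585367 = -1173853973/256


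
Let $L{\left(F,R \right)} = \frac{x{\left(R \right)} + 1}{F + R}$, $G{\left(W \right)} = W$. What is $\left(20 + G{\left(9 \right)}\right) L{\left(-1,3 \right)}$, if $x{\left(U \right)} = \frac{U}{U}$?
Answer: $29$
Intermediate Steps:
$x{\left(U \right)} = 1$
$L{\left(F,R \right)} = \frac{2}{F + R}$ ($L{\left(F,R \right)} = \frac{1 + 1}{F + R} = \frac{2}{F + R}$)
$\left(20 + G{\left(9 \right)}\right) L{\left(-1,3 \right)} = \left(20 + 9\right) \frac{2}{-1 + 3} = 29 \cdot \frac{2}{2} = 29 \cdot 2 \cdot \frac{1}{2} = 29 \cdot 1 = 29$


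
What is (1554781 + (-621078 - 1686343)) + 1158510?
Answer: 405870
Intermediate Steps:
(1554781 + (-621078 - 1686343)) + 1158510 = (1554781 - 2307421) + 1158510 = -752640 + 1158510 = 405870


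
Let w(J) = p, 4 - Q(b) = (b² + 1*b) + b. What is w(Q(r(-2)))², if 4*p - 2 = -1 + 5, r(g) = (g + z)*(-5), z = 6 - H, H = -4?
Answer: 9/4 ≈ 2.2500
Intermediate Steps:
z = 10 (z = 6 - 1*(-4) = 6 + 4 = 10)
r(g) = -50 - 5*g (r(g) = (g + 10)*(-5) = (10 + g)*(-5) = -50 - 5*g)
p = 3/2 (p = ½ + (-1 + 5)/4 = ½ + (¼)*4 = ½ + 1 = 3/2 ≈ 1.5000)
Q(b) = 4 - b² - 2*b (Q(b) = 4 - ((b² + 1*b) + b) = 4 - ((b² + b) + b) = 4 - ((b + b²) + b) = 4 - (b² + 2*b) = 4 + (-b² - 2*b) = 4 - b² - 2*b)
w(J) = 3/2
w(Q(r(-2)))² = (3/2)² = 9/4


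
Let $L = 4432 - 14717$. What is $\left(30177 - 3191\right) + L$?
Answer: $16701$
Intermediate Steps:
$L = -10285$
$\left(30177 - 3191\right) + L = \left(30177 - 3191\right) - 10285 = 26986 - 10285 = 16701$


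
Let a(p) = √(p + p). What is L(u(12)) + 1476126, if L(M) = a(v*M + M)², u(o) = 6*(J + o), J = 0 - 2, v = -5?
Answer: 1475646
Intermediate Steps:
J = -2
a(p) = √2*√p (a(p) = √(2*p) = √2*√p)
u(o) = -12 + 6*o (u(o) = 6*(-2 + o) = -12 + 6*o)
L(M) = -8*M (L(M) = (√2*√(-5*M + M))² = (√2*√(-4*M))² = (√2*(2*√(-M)))² = (2*√2*√(-M))² = -8*M)
L(u(12)) + 1476126 = -8*(-12 + 6*12) + 1476126 = -8*(-12 + 72) + 1476126 = -8*60 + 1476126 = -480 + 1476126 = 1475646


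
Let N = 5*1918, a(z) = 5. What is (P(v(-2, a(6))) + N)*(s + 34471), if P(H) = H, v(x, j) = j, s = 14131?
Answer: 466336190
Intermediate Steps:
N = 9590
(P(v(-2, a(6))) + N)*(s + 34471) = (5 + 9590)*(14131 + 34471) = 9595*48602 = 466336190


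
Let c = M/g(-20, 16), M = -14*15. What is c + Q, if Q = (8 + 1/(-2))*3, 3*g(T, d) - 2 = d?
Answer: -25/2 ≈ -12.500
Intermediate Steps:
g(T, d) = ⅔ + d/3
M = -210
c = -35 (c = -210/(⅔ + (⅓)*16) = -210/(⅔ + 16/3) = -210/6 = -210*⅙ = -35)
Q = 45/2 (Q = (8 - ½)*3 = (15/2)*3 = 45/2 ≈ 22.500)
c + Q = -35 + 45/2 = -25/2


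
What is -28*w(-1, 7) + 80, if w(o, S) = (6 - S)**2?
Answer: 52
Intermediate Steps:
-28*w(-1, 7) + 80 = -28*(-6 + 7)**2 + 80 = -28*1**2 + 80 = -28*1 + 80 = -28 + 80 = 52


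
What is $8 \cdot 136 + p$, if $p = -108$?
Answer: $980$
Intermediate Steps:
$8 \cdot 136 + p = 8 \cdot 136 - 108 = 1088 - 108 = 980$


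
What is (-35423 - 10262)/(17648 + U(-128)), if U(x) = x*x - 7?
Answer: -9137/6805 ≈ -1.3427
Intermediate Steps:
U(x) = -7 + x² (U(x) = x² - 7 = -7 + x²)
(-35423 - 10262)/(17648 + U(-128)) = (-35423 - 10262)/(17648 + (-7 + (-128)²)) = -45685/(17648 + (-7 + 16384)) = -45685/(17648 + 16377) = -45685/34025 = -45685*1/34025 = -9137/6805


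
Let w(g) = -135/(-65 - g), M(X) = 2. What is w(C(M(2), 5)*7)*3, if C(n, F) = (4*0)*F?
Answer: 81/13 ≈ 6.2308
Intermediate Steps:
C(n, F) = 0 (C(n, F) = 0*F = 0)
w(C(M(2), 5)*7)*3 = (135/(65 + 0*7))*3 = (135/(65 + 0))*3 = (135/65)*3 = (135*(1/65))*3 = (27/13)*3 = 81/13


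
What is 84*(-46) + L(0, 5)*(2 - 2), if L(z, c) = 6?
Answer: -3864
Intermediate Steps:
84*(-46) + L(0, 5)*(2 - 2) = 84*(-46) + 6*(2 - 2) = -3864 + 6*0 = -3864 + 0 = -3864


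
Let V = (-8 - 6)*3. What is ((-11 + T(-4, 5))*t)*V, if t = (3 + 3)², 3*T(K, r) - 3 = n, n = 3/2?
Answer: 14364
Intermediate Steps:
n = 3/2 (n = 3*(½) = 3/2 ≈ 1.5000)
T(K, r) = 3/2 (T(K, r) = 1 + (⅓)*(3/2) = 1 + ½ = 3/2)
V = -42 (V = -14*3 = -42)
t = 36 (t = 6² = 36)
((-11 + T(-4, 5))*t)*V = ((-11 + 3/2)*36)*(-42) = -19/2*36*(-42) = -342*(-42) = 14364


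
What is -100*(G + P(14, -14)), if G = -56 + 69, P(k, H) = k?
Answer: -2700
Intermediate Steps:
G = 13
-100*(G + P(14, -14)) = -100*(13 + 14) = -100*27 = -2700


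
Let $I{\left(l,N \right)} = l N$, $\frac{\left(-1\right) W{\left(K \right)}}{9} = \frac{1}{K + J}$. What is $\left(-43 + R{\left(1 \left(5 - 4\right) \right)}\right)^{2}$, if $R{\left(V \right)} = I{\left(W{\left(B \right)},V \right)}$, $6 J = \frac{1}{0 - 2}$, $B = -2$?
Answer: $\frac{935089}{625} \approx 1496.1$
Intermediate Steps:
$J = - \frac{1}{12}$ ($J = \frac{1}{6 \left(0 - 2\right)} = \frac{1}{6 \left(-2\right)} = \frac{1}{6} \left(- \frac{1}{2}\right) = - \frac{1}{12} \approx -0.083333$)
$W{\left(K \right)} = - \frac{9}{- \frac{1}{12} + K}$ ($W{\left(K \right)} = - \frac{9}{K - \frac{1}{12}} = - \frac{9}{- \frac{1}{12} + K}$)
$I{\left(l,N \right)} = N l$
$R{\left(V \right)} = \frac{108 V}{25}$ ($R{\left(V \right)} = V \left(- \frac{108}{-1 + 12 \left(-2\right)}\right) = V \left(- \frac{108}{-1 - 24}\right) = V \left(- \frac{108}{-25}\right) = V \left(\left(-108\right) \left(- \frac{1}{25}\right)\right) = V \frac{108}{25} = \frac{108 V}{25}$)
$\left(-43 + R{\left(1 \left(5 - 4\right) \right)}\right)^{2} = \left(-43 + \frac{108 \cdot 1 \left(5 - 4\right)}{25}\right)^{2} = \left(-43 + \frac{108 \cdot 1 \cdot 1}{25}\right)^{2} = \left(-43 + \frac{108}{25} \cdot 1\right)^{2} = \left(-43 + \frac{108}{25}\right)^{2} = \left(- \frac{967}{25}\right)^{2} = \frac{935089}{625}$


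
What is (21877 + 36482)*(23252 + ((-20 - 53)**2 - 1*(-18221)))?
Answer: 2731317918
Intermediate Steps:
(21877 + 36482)*(23252 + ((-20 - 53)**2 - 1*(-18221))) = 58359*(23252 + ((-73)**2 + 18221)) = 58359*(23252 + (5329 + 18221)) = 58359*(23252 + 23550) = 58359*46802 = 2731317918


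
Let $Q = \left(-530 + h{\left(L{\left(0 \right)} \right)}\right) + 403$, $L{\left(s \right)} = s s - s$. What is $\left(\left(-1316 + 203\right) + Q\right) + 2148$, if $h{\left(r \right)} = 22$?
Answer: $930$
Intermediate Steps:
$L{\left(s \right)} = s^{2} - s$
$Q = -105$ ($Q = \left(-530 + 22\right) + 403 = -508 + 403 = -105$)
$\left(\left(-1316 + 203\right) + Q\right) + 2148 = \left(\left(-1316 + 203\right) - 105\right) + 2148 = \left(-1113 - 105\right) + 2148 = -1218 + 2148 = 930$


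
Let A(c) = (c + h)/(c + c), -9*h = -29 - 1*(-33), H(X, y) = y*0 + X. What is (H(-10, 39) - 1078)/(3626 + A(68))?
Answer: -83232/277427 ≈ -0.30001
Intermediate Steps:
H(X, y) = X (H(X, y) = 0 + X = X)
h = -4/9 (h = -(-29 - 1*(-33))/9 = -(-29 + 33)/9 = -⅑*4 = -4/9 ≈ -0.44444)
A(c) = (-4/9 + c)/(2*c) (A(c) = (c - 4/9)/(c + c) = (-4/9 + c)/((2*c)) = (-4/9 + c)*(1/(2*c)) = (-4/9 + c)/(2*c))
(H(-10, 39) - 1078)/(3626 + A(68)) = (-10 - 1078)/(3626 + (1/18)*(-4 + 9*68)/68) = -1088/(3626 + (1/18)*(1/68)*(-4 + 612)) = -1088/(3626 + (1/18)*(1/68)*608) = -1088/(3626 + 76/153) = -1088/554854/153 = -1088*153/554854 = -83232/277427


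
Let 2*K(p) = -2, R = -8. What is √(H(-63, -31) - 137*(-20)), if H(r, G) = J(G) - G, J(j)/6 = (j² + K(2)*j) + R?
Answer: 5*√347 ≈ 93.140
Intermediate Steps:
K(p) = -1 (K(p) = (½)*(-2) = -1)
J(j) = -48 - 6*j + 6*j² (J(j) = 6*((j² - j) - 8) = 6*(-8 + j² - j) = -48 - 6*j + 6*j²)
H(r, G) = -48 - 7*G + 6*G² (H(r, G) = (-48 - 6*G + 6*G²) - G = -48 - 7*G + 6*G²)
√(H(-63, -31) - 137*(-20)) = √((-48 - 7*(-31) + 6*(-31)²) - 137*(-20)) = √((-48 + 217 + 6*961) + 2740) = √((-48 + 217 + 5766) + 2740) = √(5935 + 2740) = √8675 = 5*√347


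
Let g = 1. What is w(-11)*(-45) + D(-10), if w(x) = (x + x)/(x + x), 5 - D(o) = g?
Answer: -41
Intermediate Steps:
D(o) = 4 (D(o) = 5 - 1*1 = 5 - 1 = 4)
w(x) = 1 (w(x) = (2*x)/((2*x)) = (2*x)*(1/(2*x)) = 1)
w(-11)*(-45) + D(-10) = 1*(-45) + 4 = -45 + 4 = -41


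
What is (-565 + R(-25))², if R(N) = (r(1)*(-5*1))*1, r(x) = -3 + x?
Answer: 308025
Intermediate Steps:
R(N) = 10 (R(N) = ((-3 + 1)*(-5*1))*1 = -2*(-5)*1 = 10*1 = 10)
(-565 + R(-25))² = (-565 + 10)² = (-555)² = 308025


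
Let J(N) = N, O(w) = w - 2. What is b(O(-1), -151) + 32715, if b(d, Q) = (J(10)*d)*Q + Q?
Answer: 37094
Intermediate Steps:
O(w) = -2 + w
b(d, Q) = Q + 10*Q*d (b(d, Q) = (10*d)*Q + Q = 10*Q*d + Q = Q + 10*Q*d)
b(O(-1), -151) + 32715 = -151*(1 + 10*(-2 - 1)) + 32715 = -151*(1 + 10*(-3)) + 32715 = -151*(1 - 30) + 32715 = -151*(-29) + 32715 = 4379 + 32715 = 37094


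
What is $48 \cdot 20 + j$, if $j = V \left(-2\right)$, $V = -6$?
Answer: $972$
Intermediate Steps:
$j = 12$ ($j = \left(-6\right) \left(-2\right) = 12$)
$48 \cdot 20 + j = 48 \cdot 20 + 12 = 960 + 12 = 972$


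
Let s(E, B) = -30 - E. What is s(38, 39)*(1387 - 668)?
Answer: -48892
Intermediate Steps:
s(38, 39)*(1387 - 668) = (-30 - 1*38)*(1387 - 668) = (-30 - 38)*719 = -68*719 = -48892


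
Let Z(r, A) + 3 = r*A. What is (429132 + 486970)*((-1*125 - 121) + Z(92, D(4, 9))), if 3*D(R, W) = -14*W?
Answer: -3767927526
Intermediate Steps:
D(R, W) = -14*W/3 (D(R, W) = (-14*W)/3 = -14*W/3)
Z(r, A) = -3 + A*r (Z(r, A) = -3 + r*A = -3 + A*r)
(429132 + 486970)*((-1*125 - 121) + Z(92, D(4, 9))) = (429132 + 486970)*((-1*125 - 121) + (-3 - 14/3*9*92)) = 916102*((-125 - 121) + (-3 - 42*92)) = 916102*(-246 + (-3 - 3864)) = 916102*(-246 - 3867) = 916102*(-4113) = -3767927526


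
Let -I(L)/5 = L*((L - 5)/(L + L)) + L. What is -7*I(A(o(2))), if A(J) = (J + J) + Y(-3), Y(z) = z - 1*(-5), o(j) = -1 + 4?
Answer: 665/2 ≈ 332.50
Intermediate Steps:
o(j) = 3
Y(z) = 5 + z (Y(z) = z + 5 = 5 + z)
A(J) = 2 + 2*J (A(J) = (J + J) + (5 - 3) = 2*J + 2 = 2 + 2*J)
I(L) = 25/2 - 15*L/2 (I(L) = -5*(L*((L - 5)/(L + L)) + L) = -5*(L*((-5 + L)/((2*L))) + L) = -5*(L*((-5 + L)*(1/(2*L))) + L) = -5*(L*((-5 + L)/(2*L)) + L) = -5*((-5/2 + L/2) + L) = -5*(-5/2 + 3*L/2) = 25/2 - 15*L/2)
-7*I(A(o(2))) = -7*(25/2 - 15*(2 + 2*3)/2) = -7*(25/2 - 15*(2 + 6)/2) = -7*(25/2 - 15/2*8) = -7*(25/2 - 60) = -7*(-95/2) = 665/2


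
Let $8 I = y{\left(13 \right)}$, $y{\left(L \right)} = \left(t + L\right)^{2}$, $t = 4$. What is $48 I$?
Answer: $1734$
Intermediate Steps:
$y{\left(L \right)} = \left(4 + L\right)^{2}$
$I = \frac{289}{8}$ ($I = \frac{\left(4 + 13\right)^{2}}{8} = \frac{17^{2}}{8} = \frac{1}{8} \cdot 289 = \frac{289}{8} \approx 36.125$)
$48 I = 48 \cdot \frac{289}{8} = 1734$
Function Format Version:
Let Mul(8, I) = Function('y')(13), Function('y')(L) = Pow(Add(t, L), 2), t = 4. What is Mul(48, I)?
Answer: 1734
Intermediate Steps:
Function('y')(L) = Pow(Add(4, L), 2)
I = Rational(289, 8) (I = Mul(Rational(1, 8), Pow(Add(4, 13), 2)) = Mul(Rational(1, 8), Pow(17, 2)) = Mul(Rational(1, 8), 289) = Rational(289, 8) ≈ 36.125)
Mul(48, I) = Mul(48, Rational(289, 8)) = 1734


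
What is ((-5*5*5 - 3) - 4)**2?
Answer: 17424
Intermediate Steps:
((-5*5*5 - 3) - 4)**2 = ((-25*5 - 3) - 4)**2 = ((-125 - 3) - 4)**2 = (-128 - 4)**2 = (-132)**2 = 17424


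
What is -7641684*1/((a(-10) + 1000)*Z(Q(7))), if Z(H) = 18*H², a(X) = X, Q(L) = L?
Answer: -212269/24255 ≈ -8.7516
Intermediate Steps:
-7641684*1/((a(-10) + 1000)*Z(Q(7))) = -7641684*1/(882*(-10 + 1000)) = -7641684/(990*(18*49)) = -7641684/(990*882) = -7641684/873180 = -7641684*1/873180 = -212269/24255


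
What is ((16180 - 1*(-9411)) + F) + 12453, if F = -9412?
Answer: 28632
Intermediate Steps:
((16180 - 1*(-9411)) + F) + 12453 = ((16180 - 1*(-9411)) - 9412) + 12453 = ((16180 + 9411) - 9412) + 12453 = (25591 - 9412) + 12453 = 16179 + 12453 = 28632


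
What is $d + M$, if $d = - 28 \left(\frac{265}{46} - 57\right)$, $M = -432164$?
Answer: $- \frac{9906774}{23} \approx -4.3073 \cdot 10^{5}$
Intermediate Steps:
$d = \frac{32998}{23}$ ($d = - 28 \left(265 \cdot \frac{1}{46} - 57\right) = - 28 \left(\frac{265}{46} - 57\right) = \left(-28\right) \left(- \frac{2357}{46}\right) = \frac{32998}{23} \approx 1434.7$)
$d + M = \frac{32998}{23} - 432164 = - \frac{9906774}{23}$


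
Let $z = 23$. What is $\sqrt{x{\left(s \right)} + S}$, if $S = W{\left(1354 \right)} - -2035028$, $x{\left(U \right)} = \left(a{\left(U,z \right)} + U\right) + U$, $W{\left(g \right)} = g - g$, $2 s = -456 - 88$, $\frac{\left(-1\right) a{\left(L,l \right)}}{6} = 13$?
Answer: $\sqrt{2034406} \approx 1426.3$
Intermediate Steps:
$a{\left(L,l \right)} = -78$ ($a{\left(L,l \right)} = \left(-6\right) 13 = -78$)
$s = -272$ ($s = \frac{-456 - 88}{2} = \frac{1}{2} \left(-544\right) = -272$)
$W{\left(g \right)} = 0$
$x{\left(U \right)} = -78 + 2 U$ ($x{\left(U \right)} = \left(-78 + U\right) + U = -78 + 2 U$)
$S = 2035028$ ($S = 0 - -2035028 = 0 + 2035028 = 2035028$)
$\sqrt{x{\left(s \right)} + S} = \sqrt{\left(-78 + 2 \left(-272\right)\right) + 2035028} = \sqrt{\left(-78 - 544\right) + 2035028} = \sqrt{-622 + 2035028} = \sqrt{2034406}$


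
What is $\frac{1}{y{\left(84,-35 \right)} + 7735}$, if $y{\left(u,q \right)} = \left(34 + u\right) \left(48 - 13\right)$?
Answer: $\frac{1}{11865} \approx 8.4282 \cdot 10^{-5}$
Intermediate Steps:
$y{\left(u,q \right)} = 1190 + 35 u$ ($y{\left(u,q \right)} = \left(34 + u\right) 35 = 1190 + 35 u$)
$\frac{1}{y{\left(84,-35 \right)} + 7735} = \frac{1}{\left(1190 + 35 \cdot 84\right) + 7735} = \frac{1}{\left(1190 + 2940\right) + 7735} = \frac{1}{4130 + 7735} = \frac{1}{11865}$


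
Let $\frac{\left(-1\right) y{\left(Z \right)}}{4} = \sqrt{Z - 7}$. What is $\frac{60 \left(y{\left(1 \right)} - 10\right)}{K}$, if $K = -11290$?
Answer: $\frac{60}{1129} + \frac{24 i \sqrt{6}}{1129} \approx 0.053144 + 0.052071 i$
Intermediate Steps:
$y{\left(Z \right)} = - 4 \sqrt{-7 + Z}$ ($y{\left(Z \right)} = - 4 \sqrt{Z - 7} = - 4 \sqrt{-7 + Z}$)
$\frac{60 \left(y{\left(1 \right)} - 10\right)}{K} = \frac{60 \left(- 4 \sqrt{-7 + 1} - 10\right)}{-11290} = 60 \left(- 4 \sqrt{-6} - 10\right) \left(- \frac{1}{11290}\right) = 60 \left(- 4 i \sqrt{6} - 10\right) \left(- \frac{1}{11290}\right) = 60 \left(-10 - 4 i \sqrt{6}\right) \left(- \frac{1}{11290}\right) = \left(-600 - 240 i \sqrt{6}\right) \left(- \frac{1}{11290}\right) = \frac{60}{1129} + \frac{24 i \sqrt{6}}{1129}$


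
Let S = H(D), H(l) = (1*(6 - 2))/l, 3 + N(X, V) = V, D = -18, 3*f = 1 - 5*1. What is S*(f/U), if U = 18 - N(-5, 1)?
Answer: 2/135 ≈ 0.014815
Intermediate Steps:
f = -4/3 (f = (1 - 5*1)/3 = (1 - 5)/3 = (⅓)*(-4) = -4/3 ≈ -1.3333)
N(X, V) = -3 + V
U = 20 (U = 18 - (-3 + 1) = 18 - 1*(-2) = 18 + 2 = 20)
H(l) = 4/l (H(l) = (1*4)/l = 4/l)
S = -2/9 (S = 4/(-18) = 4*(-1/18) = -2/9 ≈ -0.22222)
S*(f/U) = -(-8)/(27*20) = -2/9*(-1/15) = 2/135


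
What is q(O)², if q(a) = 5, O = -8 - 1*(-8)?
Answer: 25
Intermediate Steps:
O = 0 (O = -8 + 8 = 0)
q(O)² = 5² = 25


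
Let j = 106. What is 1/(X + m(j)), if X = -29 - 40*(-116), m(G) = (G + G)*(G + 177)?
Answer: 1/64607 ≈ 1.5478e-5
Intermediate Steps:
m(G) = 2*G*(177 + G) (m(G) = (2*G)*(177 + G) = 2*G*(177 + G))
X = 4611 (X = -29 + 4640 = 4611)
1/(X + m(j)) = 1/(4611 + 2*106*(177 + 106)) = 1/(4611 + 2*106*283) = 1/(4611 + 59996) = 1/64607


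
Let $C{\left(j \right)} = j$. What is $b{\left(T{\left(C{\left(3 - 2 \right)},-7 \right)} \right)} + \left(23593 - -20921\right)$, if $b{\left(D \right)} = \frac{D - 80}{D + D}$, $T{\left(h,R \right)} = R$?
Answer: $\frac{623283}{14} \approx 44520.0$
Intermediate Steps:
$b{\left(D \right)} = \frac{-80 + D}{2 D}$
$b{\left(T{\left(C{\left(3 - 2 \right)},-7 \right)} \right)} + \left(23593 - -20921\right) = \frac{-80 - 7}{2 \left(-7\right)} + \left(23593 - -20921\right) = \frac{1}{2} \left(- \frac{1}{7}\right) \left(-87\right) + \left(23593 + 20921\right) = \frac{87}{14} + 44514 = \frac{623283}{14}$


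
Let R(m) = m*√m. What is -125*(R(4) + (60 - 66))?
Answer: -250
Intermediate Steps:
R(m) = m^(3/2)
-125*(R(4) + (60 - 66)) = -125*(4^(3/2) + (60 - 66)) = -125*(8 - 6) = -125*2 = -250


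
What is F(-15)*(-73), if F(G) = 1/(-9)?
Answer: 73/9 ≈ 8.1111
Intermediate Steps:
F(G) = -⅑
F(-15)*(-73) = -⅑*(-73) = 73/9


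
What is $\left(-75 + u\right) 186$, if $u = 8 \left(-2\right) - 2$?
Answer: $-17298$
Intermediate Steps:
$u = -18$ ($u = -16 - 2 = -18$)
$\left(-75 + u\right) 186 = \left(-75 - 18\right) 186 = \left(-93\right) 186 = -17298$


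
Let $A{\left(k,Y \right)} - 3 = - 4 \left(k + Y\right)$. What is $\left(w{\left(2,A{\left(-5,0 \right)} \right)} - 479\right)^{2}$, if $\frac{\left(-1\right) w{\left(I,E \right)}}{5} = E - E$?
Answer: $229441$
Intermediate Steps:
$A{\left(k,Y \right)} = 3 - 4 Y - 4 k$ ($A{\left(k,Y \right)} = 3 - 4 \left(k + Y\right) = 3 - 4 \left(Y + k\right) = 3 - \left(4 Y + 4 k\right) = 3 - 4 Y - 4 k$)
$w{\left(I,E \right)} = 0$ ($w{\left(I,E \right)} = - 5 \left(E - E\right) = \left(-5\right) 0 = 0$)
$\left(w{\left(2,A{\left(-5,0 \right)} \right)} - 479\right)^{2} = \left(0 - 479\right)^{2} = \left(-479\right)^{2} = 229441$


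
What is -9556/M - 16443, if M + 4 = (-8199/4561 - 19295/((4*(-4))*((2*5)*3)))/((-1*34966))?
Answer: -860947527152721/61257105379 ≈ -14055.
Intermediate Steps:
M = -61257105379/15310072896 (M = -4 + (-8199/4561 - 19295/((4*(-4))*((2*5)*3)))/((-1*34966)) = -4 + (-8199*1/4561 - 19295/((-160*3)))/(-34966) = -4 + (-8199/4561 - 19295/((-16*30)))*(-1/34966) = -4 + (-8199/4561 - 19295/(-480))*(-1/34966) = -4 + (-8199/4561 - 19295*(-1/480))*(-1/34966) = -4 + (-8199/4561 + 3859/96)*(-1/34966) = -4 + (16813795/437856)*(-1/34966) = -4 - 16813795/15310072896 = -61257105379/15310072896 ≈ -4.0011)
-9556/M - 16443 = -9556/(-61257105379/15310072896) - 16443 = -9556*(-15310072896/61257105379) - 16443 = 146303056594176/61257105379 - 16443 = -860947527152721/61257105379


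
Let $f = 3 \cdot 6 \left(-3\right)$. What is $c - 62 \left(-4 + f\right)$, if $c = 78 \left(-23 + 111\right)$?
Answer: $10460$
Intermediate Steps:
$f = -54$ ($f = 18 \left(-3\right) = -54$)
$c = 6864$ ($c = 78 \cdot 88 = 6864$)
$c - 62 \left(-4 + f\right) = 6864 - 62 \left(-4 - 54\right) = 6864 - 62 \left(-58\right) = 6864 - -3596 = 6864 + 3596 = 10460$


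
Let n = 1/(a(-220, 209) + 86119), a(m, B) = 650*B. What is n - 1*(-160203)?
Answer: 35560099708/221969 ≈ 1.6020e+5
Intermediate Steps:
n = 1/221969 (n = 1/(650*209 + 86119) = 1/(135850 + 86119) = 1/221969 ≈ 4.5051e-6)
n - 1*(-160203) = 1/221969 - 1*(-160203) = 1/221969 + 160203 = 35560099708/221969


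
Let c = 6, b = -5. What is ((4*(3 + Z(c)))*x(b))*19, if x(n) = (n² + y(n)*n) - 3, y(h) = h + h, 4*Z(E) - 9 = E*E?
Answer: 77976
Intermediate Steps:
Z(E) = 9/4 + E²/4 (Z(E) = 9/4 + (E*E)/4 = 9/4 + E²/4)
y(h) = 2*h
x(n) = -3 + 3*n² (x(n) = (n² + (2*n)*n) - 3 = (n² + 2*n²) - 3 = 3*n² - 3 = -3 + 3*n²)
((4*(3 + Z(c)))*x(b))*19 = ((4*(3 + (9/4 + (¼)*6²)))*(-3 + 3*(-5)²))*19 = ((4*(3 + (9/4 + (¼)*36)))*(-3 + 3*25))*19 = ((4*(3 + (9/4 + 9)))*(-3 + 75))*19 = ((4*(3 + 45/4))*72)*19 = ((4*(57/4))*72)*19 = (57*72)*19 = 4104*19 = 77976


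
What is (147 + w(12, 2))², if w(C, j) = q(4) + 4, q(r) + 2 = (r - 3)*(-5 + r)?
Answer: 21904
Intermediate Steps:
q(r) = -2 + (-5 + r)*(-3 + r) (q(r) = -2 + (r - 3)*(-5 + r) = -2 + (-3 + r)*(-5 + r) = -2 + (-5 + r)*(-3 + r))
w(C, j) = 1 (w(C, j) = (13 + 4² - 8*4) + 4 = (13 + 16 - 32) + 4 = -3 + 4 = 1)
(147 + w(12, 2))² = (147 + 1)² = 148² = 21904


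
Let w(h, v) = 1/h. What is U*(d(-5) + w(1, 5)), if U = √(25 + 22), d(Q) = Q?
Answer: -4*√47 ≈ -27.423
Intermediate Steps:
U = √47 ≈ 6.8557
U*(d(-5) + w(1, 5)) = √47*(-5 + 1/1) = √47*(-5 + 1) = √47*(-4) = -4*√47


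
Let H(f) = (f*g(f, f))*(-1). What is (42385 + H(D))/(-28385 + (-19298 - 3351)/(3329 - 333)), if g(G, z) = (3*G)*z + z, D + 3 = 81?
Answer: 4156515580/85064109 ≈ 48.863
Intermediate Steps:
D = 78 (D = -3 + 81 = 78)
g(G, z) = z + 3*G*z (g(G, z) = 3*G*z + z = z + 3*G*z)
H(f) = -f**2*(1 + 3*f) (H(f) = (f*(f*(1 + 3*f)))*(-1) = (f**2*(1 + 3*f))*(-1) = -f**2*(1 + 3*f))
(42385 + H(D))/(-28385 + (-19298 - 3351)/(3329 - 333)) = (42385 + 78**2*(-1 - 3*78))/(-28385 + (-19298 - 3351)/(3329 - 333)) = (42385 + 6084*(-1 - 234))/(-28385 - 22649/2996) = (42385 + 6084*(-235))/(-28385 - 22649*1/2996) = (42385 - 1429740)/(-28385 - 22649/2996) = -1387355/(-85064109/2996) = -1387355*(-2996/85064109) = 4156515580/85064109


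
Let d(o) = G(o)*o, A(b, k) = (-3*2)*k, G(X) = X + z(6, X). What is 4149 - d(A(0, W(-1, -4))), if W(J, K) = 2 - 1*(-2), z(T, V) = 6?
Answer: 3717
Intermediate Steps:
G(X) = 6 + X (G(X) = X + 6 = 6 + X)
W(J, K) = 4 (W(J, K) = 2 + 2 = 4)
A(b, k) = -6*k
d(o) = o*(6 + o) (d(o) = (6 + o)*o = o*(6 + o))
4149 - d(A(0, W(-1, -4))) = 4149 - (-6*4)*(6 - 6*4) = 4149 - (-24)*(6 - 24) = 4149 - (-24)*(-18) = 4149 - 1*432 = 4149 - 432 = 3717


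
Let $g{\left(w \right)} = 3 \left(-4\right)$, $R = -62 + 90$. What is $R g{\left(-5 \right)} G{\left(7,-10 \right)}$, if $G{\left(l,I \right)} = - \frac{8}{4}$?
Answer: $672$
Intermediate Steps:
$G{\left(l,I \right)} = -2$ ($G{\left(l,I \right)} = \left(-8\right) \frac{1}{4} = -2$)
$R = 28$
$g{\left(w \right)} = -12$
$R g{\left(-5 \right)} G{\left(7,-10 \right)} = 28 \left(-12\right) \left(-2\right) = \left(-336\right) \left(-2\right) = 672$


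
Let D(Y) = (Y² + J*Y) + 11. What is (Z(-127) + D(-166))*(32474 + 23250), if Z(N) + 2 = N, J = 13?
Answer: 1408702720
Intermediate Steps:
Z(N) = -2 + N
D(Y) = 11 + Y² + 13*Y (D(Y) = (Y² + 13*Y) + 11 = 11 + Y² + 13*Y)
(Z(-127) + D(-166))*(32474 + 23250) = ((-2 - 127) + (11 + (-166)² + 13*(-166)))*(32474 + 23250) = (-129 + (11 + 27556 - 2158))*55724 = (-129 + 25409)*55724 = 25280*55724 = 1408702720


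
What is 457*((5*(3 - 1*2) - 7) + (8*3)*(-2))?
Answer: -22850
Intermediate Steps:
457*((5*(3 - 1*2) - 7) + (8*3)*(-2)) = 457*((5*(3 - 2) - 7) + 24*(-2)) = 457*((5*1 - 7) - 48) = 457*((5 - 7) - 48) = 457*(-2 - 48) = 457*(-50) = -22850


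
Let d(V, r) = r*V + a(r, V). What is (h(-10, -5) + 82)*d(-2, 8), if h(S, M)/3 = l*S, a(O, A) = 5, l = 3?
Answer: 88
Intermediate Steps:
h(S, M) = 9*S (h(S, M) = 3*(3*S) = 9*S)
d(V, r) = 5 + V*r (d(V, r) = r*V + 5 = V*r + 5 = 5 + V*r)
(h(-10, -5) + 82)*d(-2, 8) = (9*(-10) + 82)*(5 - 2*8) = (-90 + 82)*(5 - 16) = -8*(-11) = 88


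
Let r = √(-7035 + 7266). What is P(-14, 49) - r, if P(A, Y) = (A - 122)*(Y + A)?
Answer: -4760 - √231 ≈ -4775.2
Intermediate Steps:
r = √231 ≈ 15.199
P(A, Y) = (-122 + A)*(A + Y)
P(-14, 49) - r = ((-14)² - 122*(-14) - 122*49 - 14*49) - √231 = (196 + 1708 - 5978 - 686) - √231 = -4760 - √231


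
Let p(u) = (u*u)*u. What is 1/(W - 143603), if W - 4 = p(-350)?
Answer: -1/43018599 ≈ -2.3246e-8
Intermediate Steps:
p(u) = u³ (p(u) = u²*u = u³)
W = -42874996 (W = 4 + (-350)³ = 4 - 42875000 = -42874996)
1/(W - 143603) = 1/(-42874996 - 143603) = 1/(-43018599) = -1/43018599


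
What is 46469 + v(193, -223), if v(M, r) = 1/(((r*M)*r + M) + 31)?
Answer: 446005790950/9597921 ≈ 46469.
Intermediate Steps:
v(M, r) = 1/(31 + M + M*r**2) (v(M, r) = 1/(((M*r)*r + M) + 31) = 1/((M*r**2 + M) + 31) = 1/((M + M*r**2) + 31) = 1/(31 + M + M*r**2))
46469 + v(193, -223) = 46469 + 1/(31 + 193 + 193*(-223)**2) = 46469 + 1/(31 + 193 + 193*49729) = 46469 + 1/(31 + 193 + 9597697) = 46469 + 1/9597921 = 446005790950/9597921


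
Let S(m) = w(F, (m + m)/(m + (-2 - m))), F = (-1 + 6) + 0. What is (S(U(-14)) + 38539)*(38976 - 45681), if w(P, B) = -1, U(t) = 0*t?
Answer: -258397290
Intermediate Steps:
U(t) = 0
F = 5 (F = 5 + 0 = 5)
S(m) = -1
(S(U(-14)) + 38539)*(38976 - 45681) = (-1 + 38539)*(38976 - 45681) = 38538*(-6705) = -258397290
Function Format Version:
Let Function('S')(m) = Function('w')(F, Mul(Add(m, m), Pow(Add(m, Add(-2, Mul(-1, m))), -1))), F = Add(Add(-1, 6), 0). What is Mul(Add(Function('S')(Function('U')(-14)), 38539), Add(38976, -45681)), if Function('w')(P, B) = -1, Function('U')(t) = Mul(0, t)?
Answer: -258397290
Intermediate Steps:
Function('U')(t) = 0
F = 5 (F = Add(5, 0) = 5)
Function('S')(m) = -1
Mul(Add(Function('S')(Function('U')(-14)), 38539), Add(38976, -45681)) = Mul(Add(-1, 38539), Add(38976, -45681)) = Mul(38538, -6705) = -258397290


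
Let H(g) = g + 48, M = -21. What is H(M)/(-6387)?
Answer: -9/2129 ≈ -0.0042273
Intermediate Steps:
H(g) = 48 + g
H(M)/(-6387) = (48 - 21)/(-6387) = 27*(-1/6387) = -9/2129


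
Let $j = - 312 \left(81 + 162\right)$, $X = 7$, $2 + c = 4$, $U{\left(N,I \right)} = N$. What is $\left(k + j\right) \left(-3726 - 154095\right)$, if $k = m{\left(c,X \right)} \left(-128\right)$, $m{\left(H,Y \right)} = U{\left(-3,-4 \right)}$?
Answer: $11904753672$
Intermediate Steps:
$c = 2$ ($c = -2 + 4 = 2$)
$m{\left(H,Y \right)} = -3$
$j = -75816$ ($j = \left(-312\right) 243 = -75816$)
$k = 384$ ($k = \left(-3\right) \left(-128\right) = 384$)
$\left(k + j\right) \left(-3726 - 154095\right) = \left(384 - 75816\right) \left(-3726 - 154095\right) = \left(-75432\right) \left(-157821\right) = 11904753672$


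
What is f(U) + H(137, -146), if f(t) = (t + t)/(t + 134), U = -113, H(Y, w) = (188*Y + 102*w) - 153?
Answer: 224705/21 ≈ 10700.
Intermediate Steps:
H(Y, w) = -153 + 102*w + 188*Y (H(Y, w) = (102*w + 188*Y) - 153 = -153 + 102*w + 188*Y)
f(t) = 2*t/(134 + t) (f(t) = (2*t)/(134 + t) = 2*t/(134 + t))
f(U) + H(137, -146) = 2*(-113)/(134 - 113) + (-153 + 102*(-146) + 188*137) = 2*(-113)/21 + (-153 - 14892 + 25756) = 2*(-113)*(1/21) + 10711 = -226/21 + 10711 = 224705/21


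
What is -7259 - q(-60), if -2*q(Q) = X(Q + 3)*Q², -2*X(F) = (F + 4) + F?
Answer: 91741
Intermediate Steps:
X(F) = -2 - F (X(F) = -((F + 4) + F)/2 = -((4 + F) + F)/2 = -(4 + 2*F)/2 = -2 - F)
q(Q) = -Q²*(-5 - Q)/2 (q(Q) = -(-2 - (Q + 3))*Q²/2 = -(-2 - (3 + Q))*Q²/2 = -(-2 + (-3 - Q))*Q²/2 = -(-5 - Q)*Q²/2 = -Q²*(-5 - Q)/2)
-7259 - q(-60) = -7259 - (-60)²*(5 - 60)/2 = -7259 - 3600*(-55)/2 = -7259 - 1*(-99000) = -7259 + 99000 = 91741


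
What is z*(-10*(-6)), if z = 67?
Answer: 4020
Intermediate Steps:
z*(-10*(-6)) = 67*(-10*(-6)) = 67*60 = 4020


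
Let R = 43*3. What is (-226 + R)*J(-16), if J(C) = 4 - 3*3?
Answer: 485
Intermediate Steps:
R = 129
J(C) = -5 (J(C) = 4 - 9 = -5)
(-226 + R)*J(-16) = (-226 + 129)*(-5) = -97*(-5) = 485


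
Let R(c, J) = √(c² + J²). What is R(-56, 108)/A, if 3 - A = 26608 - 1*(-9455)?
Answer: -√37/1803 ≈ -0.0033737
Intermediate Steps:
R(c, J) = √(J² + c²)
A = -36060 (A = 3 - (26608 - 1*(-9455)) = 3 - (26608 + 9455) = 3 - 1*36063 = 3 - 36063 = -36060)
R(-56, 108)/A = √(108² + (-56)²)/(-36060) = √(11664 + 3136)*(-1/36060) = √14800*(-1/36060) = (20*√37)*(-1/36060) = -√37/1803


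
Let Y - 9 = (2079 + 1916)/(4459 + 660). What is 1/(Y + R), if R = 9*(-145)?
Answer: -5119/6630229 ≈ -0.00077207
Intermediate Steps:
R = -1305
Y = 50066/5119 (Y = 9 + (2079 + 1916)/(4459 + 660) = 9 + 3995/5119 = 50066/5119 ≈ 9.7804)
1/(Y + R) = 1/(50066/5119 - 1305) = 1/(-6630229/5119) = -5119/6630229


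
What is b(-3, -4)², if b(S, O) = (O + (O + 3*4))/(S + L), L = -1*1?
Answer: 1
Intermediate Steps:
L = -1
b(S, O) = (12 + 2*O)/(-1 + S) (b(S, O) = (O + (O + 3*4))/(S - 1) = (O + (O + 12))/(-1 + S) = (O + (12 + O))/(-1 + S) = (12 + 2*O)/(-1 + S))
b(-3, -4)² = (2*(6 - 4)/(-1 - 3))² = (2*2/(-4))² = (2*(-¼)*2)² = (-1)² = 1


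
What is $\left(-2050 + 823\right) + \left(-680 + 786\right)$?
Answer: $-1121$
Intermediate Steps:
$\left(-2050 + 823\right) + \left(-680 + 786\right) = -1227 + 106 = -1121$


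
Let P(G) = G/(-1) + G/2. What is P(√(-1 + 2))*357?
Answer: -357/2 ≈ -178.50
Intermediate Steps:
P(G) = -G/2 (P(G) = G*(-1) + G*(½) = -G + G/2 = -G/2)
P(√(-1 + 2))*357 = -√(-1 + 2)/2*357 = -√1/2*357 = -½*1*357 = -½*357 = -357/2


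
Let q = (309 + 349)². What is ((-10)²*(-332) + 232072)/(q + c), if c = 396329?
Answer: 198872/829293 ≈ 0.23981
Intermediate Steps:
q = 432964 (q = 658² = 432964)
((-10)²*(-332) + 232072)/(q + c) = ((-10)²*(-332) + 232072)/(432964 + 396329) = (100*(-332) + 232072)/829293 = (-33200 + 232072)*(1/829293) = 198872*(1/829293) = 198872/829293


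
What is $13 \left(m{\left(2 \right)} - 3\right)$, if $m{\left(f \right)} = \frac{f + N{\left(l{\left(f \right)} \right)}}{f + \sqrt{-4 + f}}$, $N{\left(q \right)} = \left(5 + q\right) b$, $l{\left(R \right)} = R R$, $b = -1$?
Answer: $\frac{13 \left(- 3 \sqrt{2} + 13 i\right)}{\sqrt{2} - 2 i} \approx -69.333 + 21.449 i$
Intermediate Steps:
$l{\left(R \right)} = R^{2}$
$N{\left(q \right)} = -5 - q$ ($N{\left(q \right)} = \left(5 + q\right) \left(-1\right) = -5 - q$)
$m{\left(f \right)} = \frac{-5 + f - f^{2}}{f + \sqrt{-4 + f}}$ ($m{\left(f \right)} = \frac{f - \left(5 + f^{2}\right)}{f + \sqrt{-4 + f}} = \frac{-5 + f - f^{2}}{f + \sqrt{-4 + f}}$)
$13 \left(m{\left(2 \right)} - 3\right) = 13 \left(\frac{-5 + 2 - 2^{2}}{2 + \sqrt{-4 + 2}} - 3\right) = 13 \left(\frac{-5 + 2 - 4}{2 + \sqrt{-2}} - 3\right) = 13 \left(\frac{-5 + 2 - 4}{2 + i \sqrt{2}} - 3\right) = 13 \left(\frac{1}{2 + i \sqrt{2}} \left(-7\right) - 3\right) = 13 \left(- \frac{7}{2 + i \sqrt{2}} - 3\right) = 13 \left(-3 - \frac{7}{2 + i \sqrt{2}}\right) = -39 - \frac{91}{2 + i \sqrt{2}}$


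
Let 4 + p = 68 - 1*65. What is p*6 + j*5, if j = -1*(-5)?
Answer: 19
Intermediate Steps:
j = 5
p = -1 (p = -4 + (68 - 1*65) = -4 + (68 - 65) = -4 + 3 = -1)
p*6 + j*5 = -1*6 + 5*5 = -6 + 25 = 19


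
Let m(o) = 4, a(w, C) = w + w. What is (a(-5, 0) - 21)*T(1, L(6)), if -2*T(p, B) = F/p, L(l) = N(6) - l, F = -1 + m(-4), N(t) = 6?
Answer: 93/2 ≈ 46.500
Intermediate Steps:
a(w, C) = 2*w
F = 3 (F = -1 + 4 = 3)
L(l) = 6 - l
T(p, B) = -3/(2*p)
(a(-5, 0) - 21)*T(1, L(6)) = (2*(-5) - 21)*(-3/2/1) = (-10 - 21)*(-3/2*1) = -31*(-3/2) = 93/2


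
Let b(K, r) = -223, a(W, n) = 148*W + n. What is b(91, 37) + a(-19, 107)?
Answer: -2928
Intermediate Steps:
a(W, n) = n + 148*W
b(91, 37) + a(-19, 107) = -223 + (107 + 148*(-19)) = -223 + (107 - 2812) = -223 - 2705 = -2928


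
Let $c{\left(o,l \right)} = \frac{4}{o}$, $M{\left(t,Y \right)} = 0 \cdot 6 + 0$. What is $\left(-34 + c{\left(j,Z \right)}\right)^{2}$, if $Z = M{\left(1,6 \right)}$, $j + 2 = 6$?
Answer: $1089$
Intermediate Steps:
$M{\left(t,Y \right)} = 0$ ($M{\left(t,Y \right)} = 0 + 0 = 0$)
$j = 4$ ($j = -2 + 6 = 4$)
$Z = 0$
$\left(-34 + c{\left(j,Z \right)}\right)^{2} = \left(-34 + \frac{4}{4}\right)^{2} = \left(-34 + 4 \cdot \frac{1}{4}\right)^{2} = \left(-34 + 1\right)^{2} = \left(-33\right)^{2} = 1089$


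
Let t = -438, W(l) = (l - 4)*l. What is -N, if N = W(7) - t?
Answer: -459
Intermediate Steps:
W(l) = l*(-4 + l) (W(l) = (-4 + l)*l = l*(-4 + l))
N = 459 (N = 7*(-4 + 7) - 1*(-438) = 7*3 + 438 = 21 + 438 = 459)
-N = -1*459 = -459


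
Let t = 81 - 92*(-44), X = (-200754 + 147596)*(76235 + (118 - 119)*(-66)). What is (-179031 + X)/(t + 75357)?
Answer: -4056187589/79486 ≈ -51030.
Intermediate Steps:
X = -4056008558 (X = -53158*(76235 - 1*(-66)) = -53158*(76235 + 66) = -53158*76301 = -4056008558)
t = 4129 (t = 81 + 4048 = 4129)
(-179031 + X)/(t + 75357) = (-179031 - 4056008558)/(4129 + 75357) = -4056187589/79486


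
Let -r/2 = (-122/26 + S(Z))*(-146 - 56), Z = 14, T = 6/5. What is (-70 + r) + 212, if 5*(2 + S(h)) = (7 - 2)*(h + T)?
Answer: 232642/65 ≈ 3579.1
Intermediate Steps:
T = 6/5 (T = 6*(⅕) = 6/5 ≈ 1.2000)
S(h) = -⅘ + h (S(h) = -2 + ((7 - 2)*(h + 6/5))/5 = -2 + (5*(6/5 + h))/5 = -2 + (6 + 5*h)/5 = -2 + (6/5 + h) = -⅘ + h)
r = 223412/65 (r = -2*(-122/26 + (-⅘ + 14))*(-146 - 56) = -2*(-122*1/26 + 66/5)*(-202) = -2*(-61/13 + 66/5)*(-202) = -1106*(-202)/65 = -2*(-111706/65) = 223412/65 ≈ 3437.1)
(-70 + r) + 212 = (-70 + 223412/65) + 212 = 218862/65 + 212 = 232642/65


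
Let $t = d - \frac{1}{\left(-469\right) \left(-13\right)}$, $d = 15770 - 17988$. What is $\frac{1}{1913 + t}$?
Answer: $- \frac{6097}{1859586} \approx -0.0032787$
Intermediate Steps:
$d = -2218$
$t = - \frac{13523147}{6097}$ ($t = -2218 - \frac{1}{\left(-469\right) \left(-13\right)} = -2218 - \frac{1}{6097} = - \frac{13523147}{6097} \approx -2218.0$)
$\frac{1}{1913 + t} = \frac{1}{1913 - \frac{13523147}{6097}} = \frac{1}{- \frac{1859586}{6097}} = - \frac{6097}{1859586}$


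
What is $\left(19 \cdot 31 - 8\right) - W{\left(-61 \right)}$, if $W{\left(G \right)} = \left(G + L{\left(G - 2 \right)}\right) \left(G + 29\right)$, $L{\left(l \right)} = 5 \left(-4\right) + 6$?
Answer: $-1819$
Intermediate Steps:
$L{\left(l \right)} = -14$ ($L{\left(l \right)} = -20 + 6 = -14$)
$W{\left(G \right)} = \left(-14 + G\right) \left(29 + G\right)$ ($W{\left(G \right)} = \left(G - 14\right) \left(G + 29\right) = \left(-14 + G\right) \left(29 + G\right)$)
$\left(19 \cdot 31 - 8\right) - W{\left(-61 \right)} = \left(19 \cdot 31 - 8\right) - \left(-406 + \left(-61\right)^{2} + 15 \left(-61\right)\right) = \left(589 - 8\right) - \left(-406 + 3721 - 915\right) = 581 - 2400 = -1819$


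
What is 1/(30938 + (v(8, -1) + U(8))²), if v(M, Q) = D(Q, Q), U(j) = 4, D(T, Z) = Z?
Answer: 1/30947 ≈ 3.2313e-5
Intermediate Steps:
v(M, Q) = Q
1/(30938 + (v(8, -1) + U(8))²) = 1/(30938 + (-1 + 4)²) = 1/(30938 + 3²) = 1/(30938 + 9) = 1/30947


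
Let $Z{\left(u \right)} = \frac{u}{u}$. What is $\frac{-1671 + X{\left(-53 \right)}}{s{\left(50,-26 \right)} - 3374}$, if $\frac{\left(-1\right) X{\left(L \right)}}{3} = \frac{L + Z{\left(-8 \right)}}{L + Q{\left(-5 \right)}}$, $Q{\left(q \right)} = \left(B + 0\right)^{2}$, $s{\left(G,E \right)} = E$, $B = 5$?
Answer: $\frac{1467}{2975} \approx 0.49311$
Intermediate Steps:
$Q{\left(q \right)} = 25$ ($Q{\left(q \right)} = \left(5 + 0\right)^{2} = 5^{2} = 25$)
$Z{\left(u \right)} = 1$
$X{\left(L \right)} = - \frac{3 \left(1 + L\right)}{25 + L}$ ($X{\left(L \right)} = - 3 \frac{L + 1}{L + 25} = - 3 \frac{1 + L}{25 + L} = - \frac{3 \left(1 + L\right)}{25 + L}$)
$\frac{-1671 + X{\left(-53 \right)}}{s{\left(50,-26 \right)} - 3374} = \frac{-1671 + \frac{3 \left(-1 - -53\right)}{25 - 53}}{-26 - 3374} = \frac{-1671 + \frac{3 \left(-1 + 53\right)}{-28}}{-3400} = \left(-1671 + 3 \left(- \frac{1}{28}\right) 52\right) \left(- \frac{1}{3400}\right) = \left(-1671 - \frac{39}{7}\right) \left(- \frac{1}{3400}\right) = \left(- \frac{11736}{7}\right) \left(- \frac{1}{3400}\right) = \frac{1467}{2975}$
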